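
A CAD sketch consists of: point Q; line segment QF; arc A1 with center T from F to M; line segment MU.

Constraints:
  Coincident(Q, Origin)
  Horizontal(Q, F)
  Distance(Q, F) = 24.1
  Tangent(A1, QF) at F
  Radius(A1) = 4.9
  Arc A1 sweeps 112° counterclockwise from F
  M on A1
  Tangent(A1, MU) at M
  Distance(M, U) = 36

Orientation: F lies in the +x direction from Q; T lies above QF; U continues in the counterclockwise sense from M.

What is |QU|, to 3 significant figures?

42.9

Q is at the origin; Q and F share the same y with |QF| = 24.1 and F on the +x side, so F = (24.1, 0.00). A1 meets QF tangentially, so TF is at right angles to QF, so T = F + (0, 4.9) = (24.1, 4.90). On A1, F sits at bearing -90° from T; a 112° counterclockwise sweep puts M at bearing 22°, so M = T + 4.9·(cos 22°, sin 22°) = (28.6, 6.74). The tangent condition forces TM to be normal to MU, so MU runs along (−sin 22°, cos 22°); with |MU| = 36.0, U = (15.2, 40.1). Then |QU| = |U − Q| = 42.9.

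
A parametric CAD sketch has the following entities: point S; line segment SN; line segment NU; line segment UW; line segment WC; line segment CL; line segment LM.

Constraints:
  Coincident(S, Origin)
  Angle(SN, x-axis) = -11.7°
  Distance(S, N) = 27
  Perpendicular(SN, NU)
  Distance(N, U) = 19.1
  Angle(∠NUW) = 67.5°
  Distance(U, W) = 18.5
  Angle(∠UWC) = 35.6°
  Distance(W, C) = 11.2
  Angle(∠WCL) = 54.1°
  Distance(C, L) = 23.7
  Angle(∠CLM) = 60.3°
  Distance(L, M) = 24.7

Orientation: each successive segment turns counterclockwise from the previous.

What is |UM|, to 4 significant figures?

31.28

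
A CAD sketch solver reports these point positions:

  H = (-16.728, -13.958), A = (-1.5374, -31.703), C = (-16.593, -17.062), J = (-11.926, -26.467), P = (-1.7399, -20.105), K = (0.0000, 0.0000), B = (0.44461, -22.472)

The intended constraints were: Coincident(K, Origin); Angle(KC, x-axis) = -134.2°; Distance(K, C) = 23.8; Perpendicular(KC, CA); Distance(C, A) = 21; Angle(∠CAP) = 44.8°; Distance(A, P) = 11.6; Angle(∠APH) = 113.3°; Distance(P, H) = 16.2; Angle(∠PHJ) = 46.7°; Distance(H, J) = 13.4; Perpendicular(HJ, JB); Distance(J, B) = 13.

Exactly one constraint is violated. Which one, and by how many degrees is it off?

Perpendicular(HJ, JB) — off by 3.10°.

K = (0.00, 0.00) ✓; KC at -134.2° ✓; |KC| = 23.80 ✓; ∠(KC, CA) = 90.00° ✓; |CA| = 21.00 ✓; ∠CAP = 44.80° ✓; |AP| = 11.60 ✓; ∠APH = 113.3° ✓; |PH| = 16.20 ✓; ∠PHJ = 46.70° ✓; |HJ| = 13.40 ✓; ∠(HJ, JB) = 86.90° ✗; |JB| = 13.00 ✓.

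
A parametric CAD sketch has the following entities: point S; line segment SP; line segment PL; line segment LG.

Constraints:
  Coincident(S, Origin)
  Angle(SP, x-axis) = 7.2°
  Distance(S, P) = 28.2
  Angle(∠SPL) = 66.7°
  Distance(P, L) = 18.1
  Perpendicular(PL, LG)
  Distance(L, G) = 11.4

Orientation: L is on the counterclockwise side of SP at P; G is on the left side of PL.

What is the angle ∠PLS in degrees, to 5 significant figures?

74.988°

S is at the origin; SP runs at 7.2° with length 28.2, so P = 28.2·(cos 7.2°, sin 7.2°) = (27.978, 3.5344). ∠SPL = 66.7°, so PL runs at 7.2° + (180° − 66.7°) = 120.50° from the x-axis; with |PL| = 18.1, L = P + 18.1·(cos 120.50°, sin 120.50°) = (18.791, 19.130). Then cos ∠PLS = LP·LS / (|LP||LS|), giving 74.988°.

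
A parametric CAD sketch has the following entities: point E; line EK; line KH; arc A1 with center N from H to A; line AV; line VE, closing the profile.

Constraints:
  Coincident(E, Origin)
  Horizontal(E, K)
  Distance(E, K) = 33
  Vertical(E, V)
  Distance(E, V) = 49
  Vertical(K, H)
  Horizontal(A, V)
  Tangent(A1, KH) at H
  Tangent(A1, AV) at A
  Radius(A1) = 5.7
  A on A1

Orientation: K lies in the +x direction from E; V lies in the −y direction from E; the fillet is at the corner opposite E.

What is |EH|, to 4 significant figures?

54.44

E is at the origin; EK is horizontal with |EK| = 33.0 and K on the +x side, so K = (33.00, 0.000). E and V share the same x with |EV| = 49.0 and V on the −y side, so V = (0.000, -49.00). The virtual corner opposite E is at (33.00, -49.00). The tangent condition forces NH to be normal to KH and A1 meets AV tangentially, so NA is at right angles to AV, with radius 5.7, so the center N sits 5.7 in from both sides at N = (27.30, -43.30). That places the tangent points at H = (33.00, -43.30) on KH and A = (27.30, -49.00) on AV. Then |EH| = |H − E| = 54.44.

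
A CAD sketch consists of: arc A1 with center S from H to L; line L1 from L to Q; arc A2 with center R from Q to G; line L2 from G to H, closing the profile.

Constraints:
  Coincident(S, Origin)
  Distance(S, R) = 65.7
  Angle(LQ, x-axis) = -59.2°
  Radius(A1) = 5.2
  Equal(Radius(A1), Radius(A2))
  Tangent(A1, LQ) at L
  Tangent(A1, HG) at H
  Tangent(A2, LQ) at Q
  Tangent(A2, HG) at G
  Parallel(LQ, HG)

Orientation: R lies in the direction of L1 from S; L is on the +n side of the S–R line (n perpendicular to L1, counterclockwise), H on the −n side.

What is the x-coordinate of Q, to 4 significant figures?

38.11

The slot axis is L1's direction at -59.2°, so u = (cos -59.2°, sin -59.2°) = (0.5120, -0.8590) and n = (−sin -59.2°, cos -59.2°) = (0.8590, 0.5120). S is at the origin and R lies 65.7 along u from S, so R = 65.7·u = (33.64, -56.43). Tangency of A1 to both parallel lines with radius 5.2 puts L and H at S ± 5.2·n: L = (4.467, 2.663), H = (-4.467, -2.663). Equal radii place Q and G the same way about R: Q = R + 5.2·n = (38.11, -53.77), G = R − 5.2·n = (29.17, -59.10). So Q.x = 38.11.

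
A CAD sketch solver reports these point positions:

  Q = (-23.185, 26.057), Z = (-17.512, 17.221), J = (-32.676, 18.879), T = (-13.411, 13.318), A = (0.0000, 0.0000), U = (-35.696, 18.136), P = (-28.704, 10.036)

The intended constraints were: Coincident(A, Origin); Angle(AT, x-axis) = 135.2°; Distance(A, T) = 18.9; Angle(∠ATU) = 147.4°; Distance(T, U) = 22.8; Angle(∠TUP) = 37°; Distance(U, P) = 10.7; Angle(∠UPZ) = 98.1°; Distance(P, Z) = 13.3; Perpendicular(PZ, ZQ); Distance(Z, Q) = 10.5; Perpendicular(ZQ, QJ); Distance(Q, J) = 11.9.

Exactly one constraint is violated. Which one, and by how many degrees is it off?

Perpendicular(ZQ, QJ) — off by 4.40°.

A = (0.00, 0.00) ✓; AT at 135.2° ✓; |AT| = 18.90 ✓; ∠ATU = 147.4° ✓; |TU| = 22.80 ✓; ∠TUP = 37.00° ✓; |UP| = 10.70 ✓; ∠UPZ = 98.10° ✓; |PZ| = 13.30 ✓; ∠(PZ, ZQ) = 90.00° ✓; |ZQ| = 10.50 ✓; ∠(ZQ, QJ) = 94.40° ✗; |QJ| = 11.90 ✓.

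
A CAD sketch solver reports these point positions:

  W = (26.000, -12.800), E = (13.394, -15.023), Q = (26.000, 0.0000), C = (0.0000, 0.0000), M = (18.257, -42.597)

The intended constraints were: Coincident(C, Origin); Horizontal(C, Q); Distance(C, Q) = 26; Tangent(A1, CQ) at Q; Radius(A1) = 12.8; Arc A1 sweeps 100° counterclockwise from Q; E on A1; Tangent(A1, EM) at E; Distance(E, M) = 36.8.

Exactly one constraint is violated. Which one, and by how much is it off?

Distance(E, M) = 36.8 — off by 8.80.

C = (0.00, 0.00) ✓; C.y = 0.00, Q.y = 0.00 ✓; |CQ| = 26.00 ✓; ∠(WQ, QC) = 90.00° ✓; |WQ| = 12.80 ✓; bearing(W→E) − bearing(W→Q) = 100.0° ✓; |WE| = 12.80 ✓; ∠(WE, EM) = 90.00° ✓; |EM| = 28.00 ✗.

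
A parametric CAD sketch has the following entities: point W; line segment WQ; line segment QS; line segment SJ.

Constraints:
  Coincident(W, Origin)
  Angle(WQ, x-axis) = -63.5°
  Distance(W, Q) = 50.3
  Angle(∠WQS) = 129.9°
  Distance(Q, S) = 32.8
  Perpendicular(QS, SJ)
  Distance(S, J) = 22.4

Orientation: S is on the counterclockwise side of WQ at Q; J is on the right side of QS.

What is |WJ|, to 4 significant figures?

89.18

∠WQS = 129.9°, so QS runs at -63.5° + (180° − 129.9°) = -13.40° from the x-axis; with |QS| = 32.8, S = Q + 32.8·(cos -13.40°, sin -13.40°) = (54.35, -52.62). QS ⟂ SJ; with |SJ| = 22.4 on the right of QS, J = S + 22.4·(-0.2317, -0.9728) = (49.16, -74.41). Then |WJ| = |J − W| = 89.18.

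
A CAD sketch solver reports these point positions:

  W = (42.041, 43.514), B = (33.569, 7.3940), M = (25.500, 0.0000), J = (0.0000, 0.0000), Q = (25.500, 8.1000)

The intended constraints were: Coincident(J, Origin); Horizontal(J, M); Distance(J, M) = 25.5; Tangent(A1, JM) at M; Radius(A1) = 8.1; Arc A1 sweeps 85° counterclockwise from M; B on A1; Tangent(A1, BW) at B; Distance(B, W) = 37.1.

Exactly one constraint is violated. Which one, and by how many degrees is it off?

Tangent(A1, BW) at B — off by 8.20°.

J = (0.00, 0.00) ✓; J.y = 0.00, M.y = 0.00 ✓; |JM| = 25.50 ✓; ∠(QM, MJ) = 90.00° ✓; |QM| = 8.100 ✓; bearing(Q→B) − bearing(Q→M) = 85.00° ✓; |QB| = 8.100 ✓; ∠(QB, BW) = 98.20° ✗; |BW| = 37.10 ✓.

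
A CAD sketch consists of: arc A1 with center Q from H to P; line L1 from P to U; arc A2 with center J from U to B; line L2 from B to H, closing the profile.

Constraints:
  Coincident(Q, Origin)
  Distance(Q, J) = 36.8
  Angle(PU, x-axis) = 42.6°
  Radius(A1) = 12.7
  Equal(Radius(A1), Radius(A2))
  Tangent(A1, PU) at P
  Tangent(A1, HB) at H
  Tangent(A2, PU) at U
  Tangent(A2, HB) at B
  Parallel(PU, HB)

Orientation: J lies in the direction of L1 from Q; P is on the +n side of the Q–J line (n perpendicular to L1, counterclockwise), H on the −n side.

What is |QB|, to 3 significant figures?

38.9

The slot axis is L1's direction at 42.6°, so u = (cos 42.6°, sin 42.6°) = (0.736, 0.677) and n = (−sin 42.6°, cos 42.6°) = (-0.677, 0.736). Q is at the origin and J lies 36.8 along u from Q, so J = 36.8·u = (27.1, 24.9). Tangency of A1 to both parallel lines with radius 12.7 puts P and H at Q ± 12.7·n: P = (-8.60, 9.35), H = (8.60, -9.35). Equal radii place U and B the same way about J: U = J + 12.7·n = (18.5, 34.3), B = J − 12.7·n = (35.7, 15.6). Then |QB| = |B − Q| = 38.9.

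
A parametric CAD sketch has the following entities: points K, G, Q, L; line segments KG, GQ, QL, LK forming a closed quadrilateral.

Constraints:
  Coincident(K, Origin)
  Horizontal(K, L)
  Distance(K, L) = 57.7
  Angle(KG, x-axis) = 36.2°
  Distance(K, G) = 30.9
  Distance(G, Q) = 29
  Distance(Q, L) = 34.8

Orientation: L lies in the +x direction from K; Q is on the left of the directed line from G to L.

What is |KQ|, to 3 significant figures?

59.9

Checks: |GQ| = 29.00 ✓; |QL| = 34.80 ✓.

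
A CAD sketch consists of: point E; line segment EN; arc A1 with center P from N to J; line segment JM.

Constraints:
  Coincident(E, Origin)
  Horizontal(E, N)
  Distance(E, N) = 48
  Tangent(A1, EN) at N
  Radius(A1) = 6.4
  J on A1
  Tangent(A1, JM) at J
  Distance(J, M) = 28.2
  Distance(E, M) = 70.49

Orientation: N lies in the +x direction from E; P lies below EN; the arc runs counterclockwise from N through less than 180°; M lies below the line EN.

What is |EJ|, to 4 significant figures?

44.81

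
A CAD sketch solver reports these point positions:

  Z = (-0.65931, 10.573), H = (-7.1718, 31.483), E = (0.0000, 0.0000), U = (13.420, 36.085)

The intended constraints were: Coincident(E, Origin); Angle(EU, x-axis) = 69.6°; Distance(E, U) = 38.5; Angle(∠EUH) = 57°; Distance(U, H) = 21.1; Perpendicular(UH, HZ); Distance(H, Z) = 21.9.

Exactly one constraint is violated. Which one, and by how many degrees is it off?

Perpendicular(UH, HZ) — off by 4.70°.

E = (0.00, 0.00) ✓; EU at 69.60° ✓; |EU| = 38.50 ✓; ∠EUH = 57.00° ✓; |UH| = 21.10 ✓; ∠(UH, HZ) = 94.70° ✗; |HZ| = 21.90 ✓.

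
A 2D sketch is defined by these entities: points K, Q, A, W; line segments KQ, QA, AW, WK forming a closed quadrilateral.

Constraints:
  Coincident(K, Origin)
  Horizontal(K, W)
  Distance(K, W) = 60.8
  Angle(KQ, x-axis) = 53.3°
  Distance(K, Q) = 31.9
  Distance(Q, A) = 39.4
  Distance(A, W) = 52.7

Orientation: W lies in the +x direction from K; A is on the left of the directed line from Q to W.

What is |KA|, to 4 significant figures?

70.88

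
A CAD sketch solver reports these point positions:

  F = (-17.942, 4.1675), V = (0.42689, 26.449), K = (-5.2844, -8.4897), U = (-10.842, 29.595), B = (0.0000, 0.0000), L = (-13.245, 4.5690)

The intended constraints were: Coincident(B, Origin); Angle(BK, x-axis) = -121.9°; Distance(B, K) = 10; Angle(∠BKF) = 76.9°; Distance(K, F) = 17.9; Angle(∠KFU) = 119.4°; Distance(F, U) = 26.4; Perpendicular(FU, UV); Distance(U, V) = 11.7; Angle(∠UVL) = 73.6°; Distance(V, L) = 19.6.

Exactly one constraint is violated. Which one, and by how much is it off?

Distance(V, L) = 19.6 — off by 6.20.

B = (0.00, 0.00) ✓; BK at -121.9° ✓; |BK| = 10.00 ✓; ∠BKF = 76.90° ✓; |KF| = 17.90 ✓; ∠KFU = 119.4° ✓; |FU| = 26.40 ✓; ∠(FU, UV) = 90.00° ✓; |UV| = 11.70 ✓; ∠UVL = 73.60° ✓; |VL| = 25.80 ✗.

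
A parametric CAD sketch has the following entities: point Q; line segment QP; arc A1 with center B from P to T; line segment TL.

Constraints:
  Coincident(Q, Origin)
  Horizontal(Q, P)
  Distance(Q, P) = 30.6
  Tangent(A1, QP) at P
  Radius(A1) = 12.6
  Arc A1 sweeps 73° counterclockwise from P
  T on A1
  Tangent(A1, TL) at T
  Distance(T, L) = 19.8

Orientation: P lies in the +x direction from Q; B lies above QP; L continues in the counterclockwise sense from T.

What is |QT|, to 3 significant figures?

43.6

Q is at the origin; QP is horizontal with |QP| = 30.6 and P on the +x side, so P = (30.6, 0.00). A1 meets QP tangentially, so BP is at right angles to QP, so B = P + (0, 12.6) = (30.6, 12.6). On A1, P sits at bearing -90° from B; a 73° counterclockwise sweep puts T at bearing -17°, so T = B + 12.6·(cos -17°, sin -17°) = (42.6, 8.92). Then |QT| = |T − Q| = 43.6.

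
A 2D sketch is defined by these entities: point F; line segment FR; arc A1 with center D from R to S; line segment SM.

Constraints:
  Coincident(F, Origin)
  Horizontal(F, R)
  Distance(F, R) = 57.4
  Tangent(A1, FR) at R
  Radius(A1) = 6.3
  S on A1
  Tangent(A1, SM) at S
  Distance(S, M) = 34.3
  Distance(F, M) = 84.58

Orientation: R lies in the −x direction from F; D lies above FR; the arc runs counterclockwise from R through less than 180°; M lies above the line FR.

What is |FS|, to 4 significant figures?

53.97

Checks: |DS| = 6.300 ✓; ∠(DS, SM) = 90.00° ✓; |SM| = 34.30 ✓; |FM| = 84.58 ✓.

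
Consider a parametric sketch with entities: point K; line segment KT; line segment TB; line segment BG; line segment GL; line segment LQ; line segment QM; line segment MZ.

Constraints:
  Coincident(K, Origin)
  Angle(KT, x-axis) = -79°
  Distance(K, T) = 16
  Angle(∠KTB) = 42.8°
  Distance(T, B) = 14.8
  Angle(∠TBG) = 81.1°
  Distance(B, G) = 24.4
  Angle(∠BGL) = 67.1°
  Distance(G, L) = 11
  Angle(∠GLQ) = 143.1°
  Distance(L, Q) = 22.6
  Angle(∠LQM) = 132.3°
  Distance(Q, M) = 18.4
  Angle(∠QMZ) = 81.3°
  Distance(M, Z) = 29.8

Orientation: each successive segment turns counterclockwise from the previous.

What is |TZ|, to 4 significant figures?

26.11

∠LQM = 132.3° gives QM at -5.400° from the x-axis; with |QM| = 18.4, M = (20.26, -24.44). ∠QMZ = 81.3° gives MZ at 93.30° from the x-axis; with |MZ| = 29.8, Z = (18.55, 5.313). Then |TZ| = |Z − T| = 26.11.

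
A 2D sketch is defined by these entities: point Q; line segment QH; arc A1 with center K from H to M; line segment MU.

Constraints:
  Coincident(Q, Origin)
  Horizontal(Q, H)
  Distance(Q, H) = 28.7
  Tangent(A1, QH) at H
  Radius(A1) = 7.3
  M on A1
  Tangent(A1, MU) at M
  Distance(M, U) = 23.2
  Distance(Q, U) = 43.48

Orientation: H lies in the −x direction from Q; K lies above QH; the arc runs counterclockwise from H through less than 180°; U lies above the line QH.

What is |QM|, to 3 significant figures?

24.0

Q is at the origin; QH is horizontal with |QH| = 28.7 and H on the −x side, so H = (-28.7, 0.00). A1 meets QH tangentially, so KH is at right angles to QH, so K = H + (0, 7.3) = (-28.7, 7.30). Since KM ⟂ MU (tangency), |KU| = √(7.3² + 23.2²) = 24.3 regardless of where M sits on A1. So U lies on both circle(Q, 43.48) and circle(K, 24.3); the above-QH intersection is U = (-29.9, 31.6). M is the foot of the tangent from U: M = (-21.9, 9.82).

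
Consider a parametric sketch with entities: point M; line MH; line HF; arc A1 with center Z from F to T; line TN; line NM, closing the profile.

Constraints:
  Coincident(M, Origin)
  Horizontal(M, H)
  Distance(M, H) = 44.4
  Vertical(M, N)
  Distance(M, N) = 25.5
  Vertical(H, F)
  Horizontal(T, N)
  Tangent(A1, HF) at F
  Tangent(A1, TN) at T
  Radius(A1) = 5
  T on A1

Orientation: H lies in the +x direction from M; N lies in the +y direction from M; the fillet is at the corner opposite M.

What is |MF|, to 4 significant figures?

48.90

The virtual corner opposite M is at (44.40, 25.50). The tangent condition forces ZF to be normal to HF and tangency of A1 to TN means the radius ZT is perpendicular to TN, with radius 5.0, so the center Z sits 5.0 in from both sides at Z = (39.40, 20.50). That places the tangent points at F = (44.40, 20.50) on HF and T = (39.40, 25.50) on TN. Then |MF| = |F − M| = 48.90.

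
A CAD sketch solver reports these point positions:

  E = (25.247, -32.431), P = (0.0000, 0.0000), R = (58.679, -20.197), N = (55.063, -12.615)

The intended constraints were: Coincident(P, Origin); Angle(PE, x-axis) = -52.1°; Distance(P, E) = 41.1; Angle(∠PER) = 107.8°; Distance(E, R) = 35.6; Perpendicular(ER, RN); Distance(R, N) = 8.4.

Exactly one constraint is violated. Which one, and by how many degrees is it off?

Perpendicular(ER, RN) — off by 5.40°.

P = (0.00, 0.00) ✓; PE at -52.10° ✓; |PE| = 41.10 ✓; ∠PER = 107.8° ✓; |ER| = 35.60 ✓; ∠(ER, RN) = 95.40° ✗; |RN| = 8.400 ✓.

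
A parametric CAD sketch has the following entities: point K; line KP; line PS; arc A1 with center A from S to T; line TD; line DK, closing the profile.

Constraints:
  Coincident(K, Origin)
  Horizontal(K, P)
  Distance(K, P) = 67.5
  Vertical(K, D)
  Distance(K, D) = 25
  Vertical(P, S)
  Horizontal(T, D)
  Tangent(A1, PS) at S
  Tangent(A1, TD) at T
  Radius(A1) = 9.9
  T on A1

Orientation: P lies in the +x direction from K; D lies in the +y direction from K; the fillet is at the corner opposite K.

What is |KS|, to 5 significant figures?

69.168

K is at the origin; K and P share the same y with |KP| = 67.5 and P on the +x side, so P = (67.500, 0.0000). KD is vertical with |KD| = 25.0 and D on the +y side, so D = (0.0000, 25.000). The virtual corner opposite K is at (67.500, 25.000). Since A1 is tangent to PS there, AS ⟂ PS and A1 meets TD tangentially, so AT is at right angles to TD, with radius 9.9, so the center A sits 9.9 in from both sides at A = (57.600, 15.100). That places the tangent points at S = (67.500, 15.100) on PS and T = (57.600, 25.000) on TD. Then |KS| = |S − K| = 69.168.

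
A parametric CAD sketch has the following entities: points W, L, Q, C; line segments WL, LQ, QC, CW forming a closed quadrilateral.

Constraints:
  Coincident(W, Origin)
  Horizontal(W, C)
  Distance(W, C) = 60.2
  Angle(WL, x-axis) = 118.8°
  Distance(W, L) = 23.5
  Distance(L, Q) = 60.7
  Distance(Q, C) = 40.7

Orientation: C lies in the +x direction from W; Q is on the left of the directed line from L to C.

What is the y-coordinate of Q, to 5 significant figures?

38.399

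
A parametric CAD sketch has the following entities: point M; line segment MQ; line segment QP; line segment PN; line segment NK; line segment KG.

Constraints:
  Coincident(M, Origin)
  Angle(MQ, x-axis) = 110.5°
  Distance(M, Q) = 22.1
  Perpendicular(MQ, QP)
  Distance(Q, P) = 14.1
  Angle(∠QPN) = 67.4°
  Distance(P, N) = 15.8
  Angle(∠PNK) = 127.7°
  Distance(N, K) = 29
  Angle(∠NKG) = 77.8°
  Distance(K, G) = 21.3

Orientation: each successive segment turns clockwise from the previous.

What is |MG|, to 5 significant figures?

29.896

∠PNK = 127.7° gives NK at -144.40° from the x-axis; with |NK| = 29.0, K = (-18.691, -7.0326). ∠NKG = 77.8° gives KG at 113.40° from the x-axis; with |KG| = 21.3, G = (-27.151, 12.516). Then |MG| = |G − M| = 29.896.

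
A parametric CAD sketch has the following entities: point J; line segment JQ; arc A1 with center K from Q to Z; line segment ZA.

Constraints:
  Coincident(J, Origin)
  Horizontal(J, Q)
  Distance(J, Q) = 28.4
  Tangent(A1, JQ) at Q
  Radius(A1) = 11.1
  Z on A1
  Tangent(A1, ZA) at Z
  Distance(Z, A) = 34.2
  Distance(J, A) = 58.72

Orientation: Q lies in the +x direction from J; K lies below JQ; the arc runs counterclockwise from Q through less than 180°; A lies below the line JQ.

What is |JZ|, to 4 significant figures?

25.22

J is at the origin; J and Q share the same y with |JQ| = 28.4 and Q on the +x side, so Q = (28.40, 0.000). Tangency of A1 to JQ means the radius KQ is perpendicular to JQ, so K = Q + (0, -11.1) = (28.40, -11.10). Since KZ ⟂ ZA (tangency), |KA| = √(11.1² + 34.2²) = 35.96 regardless of where Z sits on A1. So A lies on both circle(J, 58.72) and circle(K, 35.96); the below-JQ intersection is A = (36.26, -46.19). Z is the foot of the tangent from A: Z = (18.85, -16.75).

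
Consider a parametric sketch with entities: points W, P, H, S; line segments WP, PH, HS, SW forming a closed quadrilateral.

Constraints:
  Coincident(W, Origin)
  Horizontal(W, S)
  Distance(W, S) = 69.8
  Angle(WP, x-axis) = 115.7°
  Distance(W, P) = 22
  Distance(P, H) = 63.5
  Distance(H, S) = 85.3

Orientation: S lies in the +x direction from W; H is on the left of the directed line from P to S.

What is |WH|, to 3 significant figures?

77.1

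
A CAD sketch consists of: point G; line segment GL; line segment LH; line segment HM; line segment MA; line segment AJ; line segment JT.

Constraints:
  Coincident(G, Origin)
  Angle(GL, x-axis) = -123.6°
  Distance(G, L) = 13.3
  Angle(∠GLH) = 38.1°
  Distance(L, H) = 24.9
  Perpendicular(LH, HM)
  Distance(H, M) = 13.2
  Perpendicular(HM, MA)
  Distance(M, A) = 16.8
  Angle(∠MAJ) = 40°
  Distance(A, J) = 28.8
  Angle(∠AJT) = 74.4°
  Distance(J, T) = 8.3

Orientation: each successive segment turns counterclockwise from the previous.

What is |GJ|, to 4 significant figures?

23.89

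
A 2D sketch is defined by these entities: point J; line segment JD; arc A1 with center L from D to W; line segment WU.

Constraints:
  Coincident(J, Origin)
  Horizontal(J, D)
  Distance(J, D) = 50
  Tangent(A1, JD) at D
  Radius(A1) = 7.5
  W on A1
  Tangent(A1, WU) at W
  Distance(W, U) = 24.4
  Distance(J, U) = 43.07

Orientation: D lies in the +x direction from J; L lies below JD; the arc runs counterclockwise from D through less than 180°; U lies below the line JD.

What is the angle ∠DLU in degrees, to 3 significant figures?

140°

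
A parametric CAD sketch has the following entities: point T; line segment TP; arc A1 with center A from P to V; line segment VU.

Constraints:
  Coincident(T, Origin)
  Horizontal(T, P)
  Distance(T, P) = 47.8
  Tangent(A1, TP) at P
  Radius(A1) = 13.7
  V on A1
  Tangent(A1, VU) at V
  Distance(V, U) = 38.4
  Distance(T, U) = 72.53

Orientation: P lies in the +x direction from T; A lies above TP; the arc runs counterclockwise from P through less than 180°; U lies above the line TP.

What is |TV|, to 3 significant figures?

63.4

T is at the origin; TP is horizontal with |TP| = 47.8 and P on the +x side, so P = (47.8, 0.00). The tangent condition forces AP to be normal to TP, so A = P + (0, 13.7) = (47.8, 13.7). Since AV ⟂ VU (tangency), |AU| = √(13.7² + 38.4²) = 40.8 regardless of where V sits on A1. So U lies on both circle(T, 72.53) and circle(A, 40.8); the above-TP intersection is U = (47.9, 54.5). V is the foot of the tangent from U: V = (60.7, 18.3).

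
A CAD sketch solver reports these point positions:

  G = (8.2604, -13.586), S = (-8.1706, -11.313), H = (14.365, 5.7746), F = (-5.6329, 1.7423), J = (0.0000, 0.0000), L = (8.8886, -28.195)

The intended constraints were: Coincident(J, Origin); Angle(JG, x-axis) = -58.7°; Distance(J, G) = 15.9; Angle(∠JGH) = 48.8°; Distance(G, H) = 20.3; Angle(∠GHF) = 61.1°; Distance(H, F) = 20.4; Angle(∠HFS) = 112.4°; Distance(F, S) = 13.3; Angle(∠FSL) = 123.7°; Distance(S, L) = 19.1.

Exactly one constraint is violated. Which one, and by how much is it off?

Distance(S, L) = 19.1 — off by 4.90.

J = (0.00, 0.00) ✓; JG at -58.70° ✓; |JG| = 15.90 ✓; ∠JGH = 48.80° ✓; |GH| = 20.30 ✓; ∠GHF = 61.10° ✓; |HF| = 20.40 ✓; ∠HFS = 112.4° ✓; |FS| = 13.30 ✓; ∠FSL = 123.7° ✓; |SL| = 24.00 ✗.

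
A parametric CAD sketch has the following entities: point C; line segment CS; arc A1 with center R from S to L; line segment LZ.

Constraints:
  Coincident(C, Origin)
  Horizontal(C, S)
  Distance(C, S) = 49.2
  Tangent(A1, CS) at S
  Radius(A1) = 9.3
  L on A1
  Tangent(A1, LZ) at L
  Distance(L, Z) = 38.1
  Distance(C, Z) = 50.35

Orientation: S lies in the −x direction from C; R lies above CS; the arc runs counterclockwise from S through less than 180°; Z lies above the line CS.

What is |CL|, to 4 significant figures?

40.91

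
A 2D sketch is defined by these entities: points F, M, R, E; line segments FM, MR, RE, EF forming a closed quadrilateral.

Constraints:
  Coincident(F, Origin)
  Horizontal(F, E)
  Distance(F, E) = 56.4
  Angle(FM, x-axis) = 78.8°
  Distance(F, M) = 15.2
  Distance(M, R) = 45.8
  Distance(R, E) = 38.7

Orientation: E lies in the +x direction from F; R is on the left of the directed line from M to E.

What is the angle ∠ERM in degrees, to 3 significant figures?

81.6°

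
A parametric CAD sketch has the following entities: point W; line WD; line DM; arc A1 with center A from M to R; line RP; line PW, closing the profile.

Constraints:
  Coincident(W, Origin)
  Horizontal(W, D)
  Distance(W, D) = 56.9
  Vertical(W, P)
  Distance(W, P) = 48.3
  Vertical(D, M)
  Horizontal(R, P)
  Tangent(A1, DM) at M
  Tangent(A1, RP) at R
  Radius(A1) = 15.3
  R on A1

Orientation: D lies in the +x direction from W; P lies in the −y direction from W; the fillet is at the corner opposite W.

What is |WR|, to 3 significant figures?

63.7

W is at the origin; WD is horizontal with |WD| = 56.9 and D on the +x side, so D = (56.9, 0.00). W and P share the same x with |WP| = 48.3 and P on the −y side, so P = (0.00, -48.3). The virtual corner opposite W is at (56.9, -48.3). A1 meets DM tangentially, so AM is at right angles to DM and the tangent condition forces AR to be normal to RP, with radius 15.3, so the center A sits 15.3 in from both sides at A = (41.6, -33.0). That places the tangent points at M = (56.9, -33.0) on DM and R = (41.6, -48.3) on RP. Then |WR| = |R − W| = 63.7.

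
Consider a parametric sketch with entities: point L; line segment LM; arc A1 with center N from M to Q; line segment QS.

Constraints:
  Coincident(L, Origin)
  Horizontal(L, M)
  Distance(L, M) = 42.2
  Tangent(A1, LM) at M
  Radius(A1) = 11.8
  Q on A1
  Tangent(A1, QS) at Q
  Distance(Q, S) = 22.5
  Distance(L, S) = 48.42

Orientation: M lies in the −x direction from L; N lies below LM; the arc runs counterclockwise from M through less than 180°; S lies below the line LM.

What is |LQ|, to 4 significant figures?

54.06

Checks: |NQ| = 11.80 ✓; ∠(NQ, QS) = 90.00° ✓; |QS| = 22.50 ✓; |LS| = 48.42 ✓.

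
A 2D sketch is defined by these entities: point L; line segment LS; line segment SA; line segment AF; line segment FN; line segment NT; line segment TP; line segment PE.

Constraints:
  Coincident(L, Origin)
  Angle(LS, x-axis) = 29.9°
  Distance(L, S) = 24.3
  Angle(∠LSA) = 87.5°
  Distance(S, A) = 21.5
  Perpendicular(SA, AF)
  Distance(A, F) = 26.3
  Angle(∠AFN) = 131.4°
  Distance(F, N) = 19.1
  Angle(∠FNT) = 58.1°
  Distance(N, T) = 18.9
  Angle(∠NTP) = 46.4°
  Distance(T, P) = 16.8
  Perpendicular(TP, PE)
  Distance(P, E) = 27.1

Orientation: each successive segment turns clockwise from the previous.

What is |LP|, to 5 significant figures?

17.756

∠FNT = 58.1° gives NT at 36.900° from the x-axis; with |NT| = 18.9, T = (4.9170, -0.82306). ∠NTP = 46.4° gives TP at -96.700° from the x-axis; with |TP| = 16.8, P = (2.9569, -17.508). Then |LP| = |P − L| = 17.756.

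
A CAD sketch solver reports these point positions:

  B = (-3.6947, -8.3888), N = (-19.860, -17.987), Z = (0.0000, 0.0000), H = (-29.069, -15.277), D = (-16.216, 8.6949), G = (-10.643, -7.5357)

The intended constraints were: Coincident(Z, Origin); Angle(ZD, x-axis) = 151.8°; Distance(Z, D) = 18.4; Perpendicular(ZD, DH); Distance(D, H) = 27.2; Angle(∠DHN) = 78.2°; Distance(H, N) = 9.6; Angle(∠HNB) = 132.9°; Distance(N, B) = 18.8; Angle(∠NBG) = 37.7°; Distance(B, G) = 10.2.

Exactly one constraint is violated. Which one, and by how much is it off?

Distance(B, G) = 10.2 — off by 3.20.

Z = (0.00, 0.00) ✓; ZD at 151.8° ✓; |ZD| = 18.40 ✓; ∠(ZD, DH) = 90.00° ✓; |DH| = 27.20 ✓; ∠DHN = 78.20° ✓; |HN| = 9.599 ✓; ∠HNB = 132.9° ✓; |NB| = 18.80 ✓; ∠NBG = 37.70° ✓; |BG| = 7.000 ✗.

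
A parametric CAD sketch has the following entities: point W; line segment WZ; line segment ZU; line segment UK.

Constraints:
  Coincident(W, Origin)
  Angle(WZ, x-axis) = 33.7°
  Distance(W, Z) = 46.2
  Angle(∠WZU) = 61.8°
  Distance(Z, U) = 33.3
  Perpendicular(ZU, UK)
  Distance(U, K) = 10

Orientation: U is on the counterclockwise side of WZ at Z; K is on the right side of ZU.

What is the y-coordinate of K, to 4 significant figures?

50.14

W is at the origin; WZ runs at 33.7° with length 46.2, so Z = 46.2·(cos 33.7°, sin 33.7°) = (38.44, 25.63). ∠WZU = 61.8°, so ZU runs at 33.7° + (180° − 61.8°) = 151.9° from the x-axis; with |ZU| = 33.3, U = Z + 33.3·(cos 151.9°, sin 151.9°) = (9.061, 41.32). The perpendicularity gives UK at right angles to ZU; with |UK| = 10.0 on the right of ZU, K = U + 10.0·(0.4710, 0.8821) = (13.77, 50.14). So K.y = 50.14.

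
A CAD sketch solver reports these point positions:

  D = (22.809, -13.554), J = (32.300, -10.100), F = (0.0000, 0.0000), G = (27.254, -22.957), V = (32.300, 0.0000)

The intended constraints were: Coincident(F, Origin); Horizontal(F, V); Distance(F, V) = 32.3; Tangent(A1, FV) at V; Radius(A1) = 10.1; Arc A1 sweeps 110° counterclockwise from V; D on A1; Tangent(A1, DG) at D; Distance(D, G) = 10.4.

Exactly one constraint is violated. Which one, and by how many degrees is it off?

Tangent(A1, DG) at D — off by 5.30°.

F = (0.00, 0.00) ✓; F.y = 0.00, V.y = 0.00 ✓; |FV| = 32.30 ✓; ∠(JV, VF) = 90.00° ✓; |JV| = 10.10 ✓; bearing(J→D) − bearing(J→V) = 110.0° ✓; |JD| = 10.10 ✓; ∠(JD, DG) = 84.70° ✗; |DG| = 10.40 ✓.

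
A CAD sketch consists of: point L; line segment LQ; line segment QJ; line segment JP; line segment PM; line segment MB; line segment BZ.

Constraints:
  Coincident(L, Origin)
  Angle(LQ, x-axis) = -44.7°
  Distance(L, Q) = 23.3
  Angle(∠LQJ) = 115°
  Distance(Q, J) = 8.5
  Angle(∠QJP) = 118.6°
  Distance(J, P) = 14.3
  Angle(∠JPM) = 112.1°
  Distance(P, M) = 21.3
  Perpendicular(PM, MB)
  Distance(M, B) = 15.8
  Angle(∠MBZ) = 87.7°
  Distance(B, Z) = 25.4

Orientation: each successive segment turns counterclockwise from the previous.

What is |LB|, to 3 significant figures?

2.15

L is at the origin; LQ runs at -44.7° with length 23.3, so Q = (16.6, -16.4). ∠LQJ = 115.0° gives QJ at 20.3° from the x-axis; with |QJ| = 8.5, J = (24.5, -13.4). ∠QJP = 118.6° gives JP at 81.7° from the x-axis; with |JP| = 14.3, P = (26.6, 0.710). ∠JPM = 112.1° gives PM at 150° from the x-axis; with |PM| = 21.3, M = (8.23, 11.5). PM ⟂ MB, so MB runs at -120°; with |MB| = 15.8, B = (0.231, -2.14). Then |LB| = |B − L| = 2.15.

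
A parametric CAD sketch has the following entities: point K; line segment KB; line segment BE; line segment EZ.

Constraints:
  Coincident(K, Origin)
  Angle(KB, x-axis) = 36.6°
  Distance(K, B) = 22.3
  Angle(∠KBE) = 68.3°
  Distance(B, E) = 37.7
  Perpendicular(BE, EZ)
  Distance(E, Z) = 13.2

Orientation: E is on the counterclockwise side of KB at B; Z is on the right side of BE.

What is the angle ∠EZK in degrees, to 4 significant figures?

40.97°

K is at the origin; KB runs at 36.6° with length 22.3, so B = 22.3·(cos 36.6°, sin 36.6°) = (17.90, 13.30). ∠KBE = 68.3°, so BE runs at 36.6° + (180° − 68.3°) = 148.3° from the x-axis; with |BE| = 37.7, E = B + 37.7·(cos 148.3°, sin 148.3°) = (-14.17, 33.11). BE ⟂ EZ; with |EZ| = 13.2 on the right of BE, Z = E + 13.2·(0.5255, 0.8508) = (-7.237, 44.34). Then cos ∠EZK = ZE·ZK / (|ZE||ZK|), giving 40.97°.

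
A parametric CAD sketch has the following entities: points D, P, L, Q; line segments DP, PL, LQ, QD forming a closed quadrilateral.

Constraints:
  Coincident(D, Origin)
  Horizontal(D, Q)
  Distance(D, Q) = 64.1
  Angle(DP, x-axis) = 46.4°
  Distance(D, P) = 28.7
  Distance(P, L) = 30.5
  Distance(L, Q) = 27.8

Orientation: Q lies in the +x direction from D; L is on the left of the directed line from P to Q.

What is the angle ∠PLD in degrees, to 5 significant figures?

19.507°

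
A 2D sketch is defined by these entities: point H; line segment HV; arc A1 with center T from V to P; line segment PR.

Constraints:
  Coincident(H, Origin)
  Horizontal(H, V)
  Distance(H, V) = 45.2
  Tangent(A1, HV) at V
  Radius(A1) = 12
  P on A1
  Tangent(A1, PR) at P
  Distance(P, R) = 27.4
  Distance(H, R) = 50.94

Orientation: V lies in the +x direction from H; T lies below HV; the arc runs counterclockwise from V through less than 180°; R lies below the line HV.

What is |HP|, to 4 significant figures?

35.22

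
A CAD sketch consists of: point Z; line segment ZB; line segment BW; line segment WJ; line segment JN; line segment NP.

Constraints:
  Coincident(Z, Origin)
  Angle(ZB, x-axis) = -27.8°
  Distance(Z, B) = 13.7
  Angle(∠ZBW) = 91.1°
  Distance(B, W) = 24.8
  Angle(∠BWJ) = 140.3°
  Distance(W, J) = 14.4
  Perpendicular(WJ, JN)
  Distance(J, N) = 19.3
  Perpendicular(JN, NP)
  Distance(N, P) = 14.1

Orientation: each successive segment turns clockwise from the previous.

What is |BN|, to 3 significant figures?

33.7

Z is at the origin; ZB runs at -27.8° with length 13.7, so B = (12.1, -6.39). ∠ZBW = 91.1° gives BW at -117° from the x-axis; with |BW| = 24.8, W = (0.976, -28.5). ∠BWJ = 140.3° gives WJ at -156° from the x-axis; with |WJ| = 14.4, J = (-12.2, -34.3). The perpendicularity gives JN at right angles to WJ, so JN runs at 114°; with |JN| = 19.3, N = (-19.9, -16.6). Then |BN| = |N − B| = 33.7.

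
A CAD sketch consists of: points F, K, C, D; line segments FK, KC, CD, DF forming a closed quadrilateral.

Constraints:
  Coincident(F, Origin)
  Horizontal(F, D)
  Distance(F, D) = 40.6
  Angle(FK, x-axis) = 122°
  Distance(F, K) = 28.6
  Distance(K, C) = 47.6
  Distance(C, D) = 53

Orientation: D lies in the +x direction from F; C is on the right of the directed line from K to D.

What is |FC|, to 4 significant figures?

23.84

Checks: F = (0.00, 0.00) ✓; |KC| = 47.60 ✓; |CD| = 53.00 ✓.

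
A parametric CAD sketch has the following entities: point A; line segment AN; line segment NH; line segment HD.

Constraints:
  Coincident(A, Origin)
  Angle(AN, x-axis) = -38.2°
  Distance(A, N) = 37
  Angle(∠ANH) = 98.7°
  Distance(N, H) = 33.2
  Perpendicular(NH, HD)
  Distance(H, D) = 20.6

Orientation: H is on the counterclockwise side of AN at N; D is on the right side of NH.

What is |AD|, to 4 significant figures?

69.09

∠ANH = 98.7°, so NH runs at -38.2° + (180° − 98.7°) = 43.10° from the x-axis; with |NH| = 33.2, H = N + 33.2·(cos 43.10°, sin 43.10°) = (53.32, -0.1964). NH is perpendicular to HD; with |HD| = 20.6 on the right of NH, D = H + 20.6·(0.6833, -0.7302) = (67.39, -15.24). Then |AD| = |D − A| = 69.09.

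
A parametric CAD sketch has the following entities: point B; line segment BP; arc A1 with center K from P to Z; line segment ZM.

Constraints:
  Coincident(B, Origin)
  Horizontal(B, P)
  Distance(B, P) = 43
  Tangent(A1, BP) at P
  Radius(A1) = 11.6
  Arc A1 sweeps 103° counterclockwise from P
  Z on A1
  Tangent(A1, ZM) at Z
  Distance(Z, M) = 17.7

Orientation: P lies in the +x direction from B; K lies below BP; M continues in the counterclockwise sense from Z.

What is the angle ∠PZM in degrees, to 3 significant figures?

128°

On A1, P sits at bearing 90° from K; a 103° counterclockwise sweep puts Z at bearing 193°, so Z = K + 11.6·(cos 193°, sin 193°) = (31.7, -14.2). The tangent condition forces KZ to be normal to ZM, so ZM runs along (−sin 193°, cos 193°); with |ZM| = 17.7, M = (35.7, -31.5). Then cos ∠PZM = ZP·ZM / (|ZP||ZM|), giving 128°.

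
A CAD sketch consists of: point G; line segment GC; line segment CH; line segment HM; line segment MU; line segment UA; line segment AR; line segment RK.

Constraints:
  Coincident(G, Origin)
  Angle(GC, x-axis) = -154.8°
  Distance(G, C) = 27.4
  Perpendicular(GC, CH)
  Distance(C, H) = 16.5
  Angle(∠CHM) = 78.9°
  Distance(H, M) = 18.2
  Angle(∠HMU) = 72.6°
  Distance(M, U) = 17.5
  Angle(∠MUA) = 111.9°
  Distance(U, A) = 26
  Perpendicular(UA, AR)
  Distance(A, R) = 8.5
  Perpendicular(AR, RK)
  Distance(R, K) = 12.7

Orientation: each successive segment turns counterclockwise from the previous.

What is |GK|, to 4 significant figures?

31.07

G is at the origin; GC runs at -154.8° with length 27.4, so C = (-24.79, -11.67). The perpendicularity gives CH at right angles to GC, so CH runs at -64.80°; with |CH| = 16.5, H = (-17.77, -26.60). ∠CHM = 78.9° gives HM at 36.30° from the x-axis; with |HM| = 18.2, M = (-3.099, -15.82). ∠HMU = 72.6° gives MU at 143.7° from the x-axis; with |MU| = 17.5, U = (-17.20, -5.461). ∠MUA = 111.9° gives UA at -148.2° from the x-axis; with |UA| = 26.0, A = (-39.30, -19.16). UA ⟂ AR, so AR runs at -58.20°; with |AR| = 8.5, R = (-34.82, -26.39). The perpendicularity gives RK at right angles to AR, so RK runs at 31.80°; with |RK| = 12.7, K = (-24.03, -19.69). Then |GK| = |K − G| = 31.07.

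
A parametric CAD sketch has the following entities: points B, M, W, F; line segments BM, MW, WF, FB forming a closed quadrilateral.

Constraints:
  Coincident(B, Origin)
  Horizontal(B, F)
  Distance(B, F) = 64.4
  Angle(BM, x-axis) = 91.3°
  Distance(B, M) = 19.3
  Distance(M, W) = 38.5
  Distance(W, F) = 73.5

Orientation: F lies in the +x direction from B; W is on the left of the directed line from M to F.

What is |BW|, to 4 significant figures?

56.57

Checks: |MW| = 38.50 ✓; |WF| = 73.50 ✓.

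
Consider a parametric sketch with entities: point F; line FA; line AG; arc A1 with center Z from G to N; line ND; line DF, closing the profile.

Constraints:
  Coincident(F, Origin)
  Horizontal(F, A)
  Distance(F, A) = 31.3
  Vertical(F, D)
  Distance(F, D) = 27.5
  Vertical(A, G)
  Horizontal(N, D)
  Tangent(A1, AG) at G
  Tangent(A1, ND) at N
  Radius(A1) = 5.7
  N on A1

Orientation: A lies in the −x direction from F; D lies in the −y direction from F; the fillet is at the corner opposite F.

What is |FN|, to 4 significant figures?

37.57

F is at the origin; F and A share the same y with |FA| = 31.3 and A on the −x side, so A = (-31.30, 0.000). FD is vertical with |FD| = 27.5 and D on the −y side, so D = (0.000, -27.50). The virtual corner opposite F is at (-31.30, -27.50). A1 meets AG tangentially, so ZG is at right angles to AG and the tangent condition forces ZN to be normal to ND, with radius 5.7, so the center Z sits 5.7 in from both sides at Z = (-25.60, -21.80). That places the tangent points at G = (-31.30, -21.80) on AG and N = (-25.60, -27.50) on ND. Then |FN| = |N − F| = 37.57.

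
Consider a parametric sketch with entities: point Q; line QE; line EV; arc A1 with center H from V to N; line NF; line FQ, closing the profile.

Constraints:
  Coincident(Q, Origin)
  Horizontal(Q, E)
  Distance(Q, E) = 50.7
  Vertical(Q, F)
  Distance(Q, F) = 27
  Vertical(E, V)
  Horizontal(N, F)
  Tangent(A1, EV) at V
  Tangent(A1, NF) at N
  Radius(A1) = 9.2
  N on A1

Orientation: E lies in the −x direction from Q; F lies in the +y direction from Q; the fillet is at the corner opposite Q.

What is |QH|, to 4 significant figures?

45.16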